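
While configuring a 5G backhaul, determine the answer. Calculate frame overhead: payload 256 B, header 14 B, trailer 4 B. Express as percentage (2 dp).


Given: payload = 256 B, header = 14 B, trailer = 4 B
Overhead bytes = header + trailer = 14 + 4 = 18
Total frame = payload + overhead = 256 + 18 = 274
Overhead % = 18 / 274 * 100 = 6.5693% -> 6.57% (2 dp)

6.57


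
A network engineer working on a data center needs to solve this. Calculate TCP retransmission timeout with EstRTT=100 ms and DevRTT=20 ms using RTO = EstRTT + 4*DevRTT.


Given: EstRTT = 100 ms, DevRTT = 20 ms
Timeout = EstRTT + 4 * DevRTT
4 * DevRTT = 4 * 20 = 80
Timeout = 100 + 80 = 180 ms

180


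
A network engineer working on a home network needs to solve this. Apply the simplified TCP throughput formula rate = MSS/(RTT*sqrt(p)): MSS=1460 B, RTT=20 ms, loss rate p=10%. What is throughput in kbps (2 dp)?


Given: MSS = 1460 bytes, RTT = 20 ms, loss = 10%
RTT in seconds = 20 / 1000 = 0.02
Loss rate = 10% = 0.1
sqrt(loss) = sqrt(0.1) = 0.316227766017
Throughput (bytes/s) = 1460 / (0.02 * 0.316227766017) = 230846.2692
Throughput (kbps) = 230846.2692 * 8 / 1000 = 1846.770154 -> 1846.77 kbps (2 dp)

1846.77


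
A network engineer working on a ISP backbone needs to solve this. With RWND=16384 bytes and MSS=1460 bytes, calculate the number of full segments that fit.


Given: RWND = 16384 bytes, MSS = 1460 bytes
Full segments = floor(RWND / MSS)
Full segments = floor(16384 / 1460)
Full segments = floor(11.2219) = 11

11


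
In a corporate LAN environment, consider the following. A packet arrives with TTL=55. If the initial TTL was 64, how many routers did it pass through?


Given: initial TTL = 64, received TTL = 55
Hops = initial TTL - received TTL
Hops = 64 - 55 = 9

9


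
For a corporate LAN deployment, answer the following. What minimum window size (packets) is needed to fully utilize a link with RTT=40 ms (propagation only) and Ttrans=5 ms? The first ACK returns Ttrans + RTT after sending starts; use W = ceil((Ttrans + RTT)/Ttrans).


Given: Ttrans = 5 ms, RTT = 40 ms (= 2 * Tprop, Tprop = 20 ms)
Time until first ACK returns = Ttrans + RTT = 5 + 40 = 45 ms
Need W * Ttrans >= Ttrans + RTT  ->  W >= (Ttrans + RTT) / Ttrans
(Ttrans + RTT) / Ttrans = 45 / 5 = 9
W_min = ceil(9) = 9

9


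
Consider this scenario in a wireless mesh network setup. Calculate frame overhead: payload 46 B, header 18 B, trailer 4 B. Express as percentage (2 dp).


Given: payload = 46 B, header = 18 B, trailer = 4 B
Overhead bytes = header + trailer = 18 + 4 = 22
Total frame = payload + overhead = 46 + 22 = 68
Overhead % = 22 / 68 * 100 = 32.3529% -> 32.35% (2 dp)

32.35


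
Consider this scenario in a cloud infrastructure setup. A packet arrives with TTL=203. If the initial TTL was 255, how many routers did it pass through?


Given: initial TTL = 255, received TTL = 203
Hops = initial TTL - received TTL
Hops = 255 - 203 = 52

52


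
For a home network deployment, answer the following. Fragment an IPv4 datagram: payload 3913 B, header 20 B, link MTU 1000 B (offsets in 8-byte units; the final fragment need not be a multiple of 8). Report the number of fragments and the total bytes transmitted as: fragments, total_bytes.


Max data per non-final fragment = floor((MTU - header)/8)*8 = floor((1000 - 20)/8)*8 = floor(980/8)*8 = 976 B
Final fragment needs no 8-byte alignment: it can carry up to MTU - header = 980 B
Non-final fragments needed = ceil((payload - 980) / 976) = ceil(2933/976) = ceil(3.0051) = 4
Number of fragments = 4 + 1 = 5
Fragment sizes (data): 4 * 976 B + 9 B (last, 9 <= 980 OK)
Total bytes sent = payload + n_frags * header = 3913 + 5*20 = 3913 + 100 = 4013 B

5, 4013


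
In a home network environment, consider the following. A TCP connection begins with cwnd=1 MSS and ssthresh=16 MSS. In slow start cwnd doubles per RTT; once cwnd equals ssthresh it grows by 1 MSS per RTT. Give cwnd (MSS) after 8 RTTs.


RTT 0: cwnd = 1 MSS (initial)
RTT 1: cwnd = 2 MSS (slow start, doubled)
RTT 2: cwnd = 4 MSS (slow start, doubled)
RTT 3: cwnd = 8 MSS (slow start, doubled)
RTT 4: cwnd = 16 MSS (slow start, doubled)
RTT 5: cwnd = 17 MSS (congestion avoidance, +1)
RTT 6: cwnd = 18 MSS (congestion avoidance, +1)
RTT 7: cwnd = 19 MSS (congestion avoidance, +1)
RTT 8: cwnd = 20 MSS (congestion avoidance, +1)

20


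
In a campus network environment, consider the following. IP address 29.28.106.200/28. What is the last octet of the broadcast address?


Given: IP = 29.28.106.200, prefix = /28
Host bits = 32 - 28 = 4
Network last octet = 200 AND mask = 192
Host part size = 2^4 - 1 = 15
Broadcast last octet = 192 OR 15 = 207

207


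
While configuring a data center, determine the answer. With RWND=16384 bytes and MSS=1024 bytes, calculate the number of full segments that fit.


Given: RWND = 16384 bytes, MSS = 1024 bytes
Full segments = floor(RWND / MSS)
Full segments = floor(16384 / 1024)
Full segments = floor(16.0) = 16

16


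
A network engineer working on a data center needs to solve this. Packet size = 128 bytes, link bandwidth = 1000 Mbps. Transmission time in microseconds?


Given: packet = 128 bytes, bandwidth = 1000 Mbps
Packet in bits = 128 * 8 = 1024 bits
Bandwidth = 1000 * 10^6 = 1000000000 bps
Time = 1024 / 1000000000 seconds
Time in us = 1024 * 10^6 / 1000000000 = 1.024

1.024


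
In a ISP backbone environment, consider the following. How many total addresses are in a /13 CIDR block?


Given: CIDR prefix /13
Host bits = 32 - 13 = 19
Total addresses = 2^19 = 524288

524288


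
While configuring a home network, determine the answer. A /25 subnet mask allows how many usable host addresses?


Given: subnet mask /25
Host bits = 32 - 25 = 7
Total addresses = 2^7 = 128
Usable hosts = 128 - 2 (network + broadcast) = 126

126


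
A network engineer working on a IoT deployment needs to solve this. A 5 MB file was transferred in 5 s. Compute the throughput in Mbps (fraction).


Given: file = 5 MB, time = 5 s
File in Mb = 5 * 8 = 40 Mb
Throughput = 40 / 5 Mbps
Throughput = 8 Mbps

8


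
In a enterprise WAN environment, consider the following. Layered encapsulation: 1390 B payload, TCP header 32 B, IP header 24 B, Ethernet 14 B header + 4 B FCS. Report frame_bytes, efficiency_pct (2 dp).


TCP segment = 1390 + 32 = 1422 B
IP packet = 1422 + 24 = 1446 B
Ethernet frame = 1446 + 14 + 4 = 1464 B
Efficiency = app / frame = 1390 / 1464 = 0.949454 = 94.9454% -> 94.95% (2 dp)

1464, 94.95


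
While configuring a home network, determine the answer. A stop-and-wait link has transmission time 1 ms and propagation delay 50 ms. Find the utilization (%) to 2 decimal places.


Given: Ttrans = 1 ms, Tprop = 50 ms
RTT = 2 * Tprop = 2 * 50 = 100 ms
U = Ttrans / (Ttrans + RTT)
U = 1 / (1 + 100)
U = 1 / 101 = 0.009901
U% = 0.99%

0.99


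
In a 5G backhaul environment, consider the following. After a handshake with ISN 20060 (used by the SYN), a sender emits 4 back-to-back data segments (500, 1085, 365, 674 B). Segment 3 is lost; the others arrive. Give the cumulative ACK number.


SYN uses sequence number 20060; first data byte = ISN + 1 = 20061.
Segment 1: SEQ = 20061, len = 500 B, covers [20061, 20560]
Segment 2: SEQ = 20561, len = 1085 B, covers [20561, 21645]
Segment 3: SEQ = 21646, len = 365 B, covers [21646, 22010] [LOST]
Segment 4: SEQ = 22011, len = 674 B, covers [22011, 22684]
In-order data received: bytes [20061, 21645] (segments 1..2).
Segment 3 missing -> gap begins at byte 21646; later segments buffered out of order.
Cumulative ACK = next expected in-order byte = 20061 + 500 + 1085 = 21646

21646


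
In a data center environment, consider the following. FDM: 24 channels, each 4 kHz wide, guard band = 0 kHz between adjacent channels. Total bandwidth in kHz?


Given: 24 channels, 4 kHz each, guard = 0 kHz
Channel bandwidth = 24 * 4 = 96 kHz
Guard bands = 23 gaps * 0 kHz = 0 kHz
Total = 96 + 0 = 96 kHz

96


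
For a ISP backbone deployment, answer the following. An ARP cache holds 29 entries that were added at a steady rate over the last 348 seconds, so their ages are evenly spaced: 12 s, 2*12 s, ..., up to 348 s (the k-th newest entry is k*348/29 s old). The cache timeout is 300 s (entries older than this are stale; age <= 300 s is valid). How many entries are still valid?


Ages are k * 348/29 s for k = 1..29 (spacing = 12.0000 s).
Entry k is valid iff k * 348/29 <= 300 iff k <= 29 * 300 / 348 = 25.0000
n_valid = floor(25.0000) = 25
(n_stale = 29 - 25 = 4)

25


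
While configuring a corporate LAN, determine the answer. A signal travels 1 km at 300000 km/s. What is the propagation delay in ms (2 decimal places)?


Given: distance = 1 km, speed = 300000 km/s
Delay = distance / speed = 1 / 300000 seconds
Delay in ms = 1 * 1000 / 300000
Delay = 0.0033 ms
Rounded to 2 dp = 0.00 ms

0.00


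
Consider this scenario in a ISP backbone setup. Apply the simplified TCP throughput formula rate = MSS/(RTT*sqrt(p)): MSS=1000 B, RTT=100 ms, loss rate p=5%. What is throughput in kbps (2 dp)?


Given: MSS = 1000 bytes, RTT = 100 ms, loss = 5%
RTT in seconds = 100 / 1000 = 0.1
Loss rate = 5% = 0.05
sqrt(loss) = sqrt(0.05) = 0.223606797750
Throughput (bytes/s) = 1000 / (0.1 * 0.223606797750) = 44721.3595
Throughput (kbps) = 44721.3595 * 8 / 1000 = 357.770876 -> 357.77 kbps (2 dp)

357.77


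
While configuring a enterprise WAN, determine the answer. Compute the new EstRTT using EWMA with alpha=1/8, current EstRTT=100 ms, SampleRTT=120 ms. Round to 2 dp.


Given: EstRTT = 100 ms, SampleRTT = 120 ms, alpha = 1/8
New EstRTT = (1 - alpha) * EstRTT + alpha * SampleRTT
(7/8) * 100 = 87.5
(1/8) * 120 = 15
New EstRTT = 87.5 + 15 = 102.5 ms -> 102.50 ms (2 dp)

102.50


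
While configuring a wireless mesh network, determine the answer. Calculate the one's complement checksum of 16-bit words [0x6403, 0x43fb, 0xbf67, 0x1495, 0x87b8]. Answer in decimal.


Given words: [0x6403, 0x43fb, 0xbf67, 0x1495, 0x87b8]
Step 1: Sum all words
Raw sum = 25603 + 17403 + 48999 + 5269 + 34744 = 132018
Step 2: Fold carry: (946 + 2) = 948
One's complement = ~948 & 0xFFFF = 64587

64587


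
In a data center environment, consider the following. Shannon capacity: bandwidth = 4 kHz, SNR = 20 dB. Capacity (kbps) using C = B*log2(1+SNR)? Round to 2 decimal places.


Given: B = 4 kHz, SNR = 20 dB
SNR linear = 10^(20/10) = 100
1 + SNR = 101
log2(101) = 6.6582114828
C = 4 * 1000 * 6.6582114828 = 26632.8459 bps
C = 26.632846 kbps -> 26.63 kbps (2 dp)

26.63


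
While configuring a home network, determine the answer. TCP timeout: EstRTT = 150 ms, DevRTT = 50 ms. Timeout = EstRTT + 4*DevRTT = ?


Given: EstRTT = 150 ms, DevRTT = 50 ms
Timeout = EstRTT + 4 * DevRTT
4 * DevRTT = 4 * 50 = 200
Timeout = 150 + 200 = 350 ms

350


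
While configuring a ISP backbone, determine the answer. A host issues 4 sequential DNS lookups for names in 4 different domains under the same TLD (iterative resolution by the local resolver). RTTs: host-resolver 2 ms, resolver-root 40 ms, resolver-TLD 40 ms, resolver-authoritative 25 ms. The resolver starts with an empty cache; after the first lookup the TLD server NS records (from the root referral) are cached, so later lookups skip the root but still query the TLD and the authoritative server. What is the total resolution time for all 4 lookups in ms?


Lookup 1 (cold cache): local + root + TLD + auth = 2 + 40 + 40 + 25 = 107 ms
Lookups 2..4 (TLD NS cached -> skip root; new domain -> still ask TLD and auth): local + TLD + auth = 2 + 40 + 25 = 67 ms each
Remaining 3 lookups: 3 * 67 = 201 ms
Total = 107 + 201 = 308 ms

308


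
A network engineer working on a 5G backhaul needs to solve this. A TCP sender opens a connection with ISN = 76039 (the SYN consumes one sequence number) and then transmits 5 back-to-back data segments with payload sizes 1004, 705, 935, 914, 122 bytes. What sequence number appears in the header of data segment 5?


The SYN occupies sequence number ISN = 76039, so the first data byte is ISN + 1 = 76040.
SEQ of data segment i = (ISN + 1) + sum of payload sizes of segments 1..i-1.
Segment 1: SEQ = 76040, payload = 1004 bytes
Segment 2: SEQ = 77044, payload = 705 bytes
Segment 3: SEQ = 77749, payload = 935 bytes
Segment 4: SEQ = 78684, payload = 914 bytes
Segment 5: SEQ = 79598, payload = 122 bytes
SEQ of segment 5 = 76040 + 1004 + 705 + 935 + 914 = 79598

79598


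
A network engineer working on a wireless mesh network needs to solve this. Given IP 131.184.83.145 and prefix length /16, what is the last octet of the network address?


Given: IP = 131.184.83.145, prefix = /16
Subnet mask = 255.255.0.0
Last octet of IP: 145
Last octet of mask: 0
Network last octet = 145 AND 0 = 0

0


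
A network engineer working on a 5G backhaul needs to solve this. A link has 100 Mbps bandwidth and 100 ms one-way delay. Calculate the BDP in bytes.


Given: bandwidth = 100 Mbps, delay = 100 ms
BDP in bits = 100 * 10^6 * 100 / 1000
BDP in bits = 10000000
BDP in bytes = 10000000 / 8 = 1250000

1250000


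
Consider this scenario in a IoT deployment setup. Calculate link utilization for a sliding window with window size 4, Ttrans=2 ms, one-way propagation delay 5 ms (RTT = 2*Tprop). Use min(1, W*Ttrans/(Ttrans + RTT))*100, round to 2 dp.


Given: W = 4, Ttrans = 2 ms, RTT = 10 ms (= 2 * Tprop, Tprop = 5 ms)
Cycle time = Ttrans + RTT = 2 + 10 = 12 ms (first packet sent until its ACK returns)
W * Ttrans = 4 * 2 = 8 ms of sending per cycle
W * Ttrans / (Ttrans + RTT) = 8 / 12 = 0.666667
U = min(1, 0.666667) = 0.666667
U% = 66.67%

66.67


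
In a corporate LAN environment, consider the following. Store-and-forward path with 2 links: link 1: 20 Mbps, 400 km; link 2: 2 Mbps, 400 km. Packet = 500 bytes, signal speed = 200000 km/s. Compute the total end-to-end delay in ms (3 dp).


Packet = 500 bytes = 4000 bits. Store-and-forward: sum (t_trans + t_prop) per link.
Link 1: t_trans = 4000/(20*10^6) s = 0.2000 ms; t_prop = 400/200000 s = 2.0000 ms; subtotal = 2.2000 ms
Link 2: t_trans = 4000/(2*10^6) s = 2.0000 ms; t_prop = 400/200000 s = 2.0000 ms; subtotal = 4.0000 ms
End-to-end = 2.2000 + 4.0000 = 6.2000 ms -> 6.200 ms (3 dp)

6.200


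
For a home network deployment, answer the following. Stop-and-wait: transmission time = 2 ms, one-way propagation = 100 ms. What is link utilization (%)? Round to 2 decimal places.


Given: Ttrans = 2 ms, Tprop = 100 ms
RTT = 2 * Tprop = 2 * 100 = 200 ms
U = Ttrans / (Ttrans + RTT)
U = 2 / (2 + 200)
U = 2 / 202 = 0.009901
U% = 0.99%

0.99


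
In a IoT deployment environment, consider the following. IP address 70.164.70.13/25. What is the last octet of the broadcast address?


Given: IP = 70.164.70.13, prefix = /25
Host bits = 32 - 25 = 7
Network last octet = 13 AND mask = 0
Host part size = 2^7 - 1 = 127
Broadcast last octet = 0 OR 127 = 127

127


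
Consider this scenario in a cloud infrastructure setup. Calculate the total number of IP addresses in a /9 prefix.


Given: CIDR prefix /9
Host bits = 32 - 9 = 23
Total addresses = 2^23 = 8388608

8388608


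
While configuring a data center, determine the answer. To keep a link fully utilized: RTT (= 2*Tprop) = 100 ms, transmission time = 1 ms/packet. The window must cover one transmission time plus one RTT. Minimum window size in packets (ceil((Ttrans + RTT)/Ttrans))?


Given: Ttrans = 1 ms, RTT = 100 ms (= 2 * Tprop, Tprop = 50 ms)
Time until first ACK returns = Ttrans + RTT = 1 + 100 = 101 ms
Need W * Ttrans >= Ttrans + RTT  ->  W >= (Ttrans + RTT) / Ttrans
(Ttrans + RTT) / Ttrans = 101 / 1 = 101
W_min = ceil(101) = 101

101


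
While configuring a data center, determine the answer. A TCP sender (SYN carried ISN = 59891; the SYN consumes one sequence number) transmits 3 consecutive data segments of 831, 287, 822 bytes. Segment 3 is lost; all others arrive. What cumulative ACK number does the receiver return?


SYN uses sequence number 59891; first data byte = ISN + 1 = 59892.
Segment 1: SEQ = 59892, len = 831 B, covers [59892, 60722]
Segment 2: SEQ = 60723, len = 287 B, covers [60723, 61009]
Segment 3: SEQ = 61010, len = 822 B, covers [61010, 61831] [LOST]
In-order data received: bytes [59892, 61009] (segments 1..2).
Segment 3 missing -> gap begins at byte 61010.
Cumulative ACK = next expected in-order byte = 59892 + 831 + 287 = 61010

61010


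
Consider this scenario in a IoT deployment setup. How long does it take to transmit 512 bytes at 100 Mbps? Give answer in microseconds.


Given: packet = 512 bytes, bandwidth = 100 Mbps
Packet in bits = 512 * 8 = 4096 bits
Bandwidth = 100 * 10^6 = 100000000 bps
Time = 4096 / 100000000 seconds
Time in us = 4096 * 10^6 / 100000000 = 40.96

40.96


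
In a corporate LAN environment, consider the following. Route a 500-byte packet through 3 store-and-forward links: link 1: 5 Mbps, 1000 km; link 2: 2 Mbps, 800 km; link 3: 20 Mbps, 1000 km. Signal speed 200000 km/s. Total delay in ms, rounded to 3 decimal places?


Packet = 500 bytes = 4000 bits. Store-and-forward: sum (t_trans + t_prop) per link.
Link 1: t_trans = 4000/(5*10^6) s = 0.8000 ms; t_prop = 1000/200000 s = 5.0000 ms; subtotal = 5.8000 ms
Link 2: t_trans = 4000/(2*10^6) s = 2.0000 ms; t_prop = 800/200000 s = 4.0000 ms; subtotal = 6.0000 ms
Link 3: t_trans = 4000/(20*10^6) s = 0.2000 ms; t_prop = 1000/200000 s = 5.0000 ms; subtotal = 5.2000 ms
End-to-end = 5.8000 + 6.0000 + 5.2000 = 17.0000 ms -> 17.000 ms (3 dp)

17.000


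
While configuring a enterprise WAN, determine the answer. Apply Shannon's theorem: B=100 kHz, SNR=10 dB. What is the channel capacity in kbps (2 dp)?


Given: B = 100 kHz, SNR = 10 dB
SNR linear = 10^(10/10) = 10
1 + SNR = 11
log2(11) = 3.4594316186
C = 100 * 1000 * 3.4594316186 = 345943.1619 bps
C = 345.943162 kbps -> 345.94 kbps (2 dp)

345.94


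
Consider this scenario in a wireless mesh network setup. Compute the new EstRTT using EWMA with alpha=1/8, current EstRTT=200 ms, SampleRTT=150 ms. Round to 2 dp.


Given: EstRTT = 200 ms, SampleRTT = 150 ms, alpha = 1/8
New EstRTT = (1 - alpha) * EstRTT + alpha * SampleRTT
(7/8) * 200 = 175
(1/8) * 150 = 18.75
New EstRTT = 175 + 18.75 = 193.75 ms -> 193.75 ms (2 dp)

193.75


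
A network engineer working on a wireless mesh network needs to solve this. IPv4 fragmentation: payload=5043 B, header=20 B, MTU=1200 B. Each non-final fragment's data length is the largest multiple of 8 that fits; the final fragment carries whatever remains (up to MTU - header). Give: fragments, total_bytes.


Max data per non-final fragment = floor((MTU - header)/8)*8 = floor((1200 - 20)/8)*8 = floor(1180/8)*8 = 1176 B
Final fragment needs no 8-byte alignment: it can carry up to MTU - header = 1180 B
Non-final fragments needed = ceil((payload - 1180) / 1176) = ceil(3863/1176) = ceil(3.2849) = 4
Number of fragments = 4 + 1 = 5
Fragment sizes (data): 4 * 1176 B + 339 B (last, 339 <= 1180 OK)
Total bytes sent = payload + n_frags * header = 5043 + 5*20 = 5043 + 100 = 5143 B

5, 5143


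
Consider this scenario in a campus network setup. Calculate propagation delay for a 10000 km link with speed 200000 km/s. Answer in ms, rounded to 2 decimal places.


Given: distance = 10000 km, speed = 200000 km/s
Delay = distance / speed = 10000 / 200000 seconds
Delay in ms = 10000 * 1000 / 200000
Delay = 50.0000 ms
Rounded to 2 dp = 50.00 ms

50.00


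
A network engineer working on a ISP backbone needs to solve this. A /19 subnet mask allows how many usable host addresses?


Given: subnet mask /19
Host bits = 32 - 19 = 13
Total addresses = 2^13 = 8192
Usable hosts = 8192 - 2 (network + broadcast) = 8190

8190


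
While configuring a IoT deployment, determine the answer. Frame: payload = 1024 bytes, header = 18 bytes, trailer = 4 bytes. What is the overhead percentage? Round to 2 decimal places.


Given: payload = 1024 B, header = 18 B, trailer = 4 B
Overhead bytes = header + trailer = 18 + 4 = 22
Total frame = payload + overhead = 1024 + 22 = 1046
Overhead % = 22 / 1046 * 100 = 2.1033% -> 2.10% (2 dp)

2.10


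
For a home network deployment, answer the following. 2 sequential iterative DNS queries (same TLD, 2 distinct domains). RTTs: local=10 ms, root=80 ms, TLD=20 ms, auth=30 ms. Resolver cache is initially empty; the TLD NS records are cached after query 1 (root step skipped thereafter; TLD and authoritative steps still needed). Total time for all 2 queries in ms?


Lookup 1 (cold cache): local + root + TLD + auth = 10 + 80 + 20 + 30 = 140 ms
Lookups 2..2 (TLD NS cached -> skip root; new domain -> still ask TLD and auth): local + TLD + auth = 10 + 20 + 30 = 60 ms each
Remaining 1 lookups: 1 * 60 = 60 ms
Total = 140 + 60 = 200 ms

200


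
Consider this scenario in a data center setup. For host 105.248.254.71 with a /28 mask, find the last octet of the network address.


Given: IP = 105.248.254.71, prefix = /28
Subnet mask = 255.255.255.240
Last octet of IP: 71
Last octet of mask: 240
Network last octet = 71 AND 240 = 64

64


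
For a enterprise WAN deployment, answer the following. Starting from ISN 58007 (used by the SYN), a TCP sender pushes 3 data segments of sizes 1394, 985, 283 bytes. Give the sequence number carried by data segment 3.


The SYN occupies sequence number ISN = 58007, so the first data byte is ISN + 1 = 58008.
SEQ of data segment i = (ISN + 1) + sum of payload sizes of segments 1..i-1.
Segment 1: SEQ = 58008, payload = 1394 bytes
Segment 2: SEQ = 59402, payload = 985 bytes
Segment 3: SEQ = 60387, payload = 283 bytes
SEQ of segment 3 = 58008 + 1394 + 985 = 60387

60387


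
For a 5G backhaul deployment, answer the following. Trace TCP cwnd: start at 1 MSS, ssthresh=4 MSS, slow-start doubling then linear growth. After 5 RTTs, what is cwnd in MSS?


RTT 0: cwnd = 1 MSS (initial)
RTT 1: cwnd = 2 MSS (slow start, doubled)
RTT 2: cwnd = 4 MSS (slow start, doubled)
RTT 3: cwnd = 5 MSS (congestion avoidance, +1)
RTT 4: cwnd = 6 MSS (congestion avoidance, +1)
RTT 5: cwnd = 7 MSS (congestion avoidance, +1)

7


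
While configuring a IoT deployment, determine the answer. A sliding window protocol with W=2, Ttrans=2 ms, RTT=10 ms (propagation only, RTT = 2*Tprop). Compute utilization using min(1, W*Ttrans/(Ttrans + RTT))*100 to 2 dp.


Given: W = 2, Ttrans = 2 ms, RTT = 10 ms (= 2 * Tprop, Tprop = 5 ms)
Cycle time = Ttrans + RTT = 2 + 10 = 12 ms (first packet sent until its ACK returns)
W * Ttrans = 2 * 2 = 4 ms of sending per cycle
W * Ttrans / (Ttrans + RTT) = 4 / 12 = 0.333333
U = min(1, 0.333333) = 0.333333
U% = 33.33%

33.33


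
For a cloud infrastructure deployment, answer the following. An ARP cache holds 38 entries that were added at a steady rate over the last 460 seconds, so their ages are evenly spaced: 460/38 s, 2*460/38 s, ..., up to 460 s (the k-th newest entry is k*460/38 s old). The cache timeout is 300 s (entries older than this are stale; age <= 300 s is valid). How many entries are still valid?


Ages are k * 460/38 s for k = 1..38 (spacing = 12.1053 s).
Entry k is valid iff k * 460/38 <= 300 iff k <= 38 * 300 / 460 = 24.7826
n_valid = floor(24.7826) = 24
(n_stale = 38 - 24 = 14)

24


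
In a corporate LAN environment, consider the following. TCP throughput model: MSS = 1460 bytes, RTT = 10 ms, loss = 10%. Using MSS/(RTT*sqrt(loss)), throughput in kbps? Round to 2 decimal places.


Given: MSS = 1460 bytes, RTT = 10 ms, loss = 10%
RTT in seconds = 10 / 1000 = 0.01
Loss rate = 10% = 0.1
sqrt(loss) = sqrt(0.1) = 0.316227766017
Throughput (bytes/s) = 1460 / (0.01 * 0.316227766017) = 461692.5384
Throughput (kbps) = 461692.5384 * 8 / 1000 = 3693.540307 -> 3693.54 kbps (2 dp)

3693.54


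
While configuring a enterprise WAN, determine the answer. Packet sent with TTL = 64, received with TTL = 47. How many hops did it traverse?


Given: initial TTL = 64, received TTL = 47
Hops = initial TTL - received TTL
Hops = 64 - 47 = 17

17


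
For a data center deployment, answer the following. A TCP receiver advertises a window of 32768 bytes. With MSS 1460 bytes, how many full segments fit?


Given: RWND = 32768 bytes, MSS = 1460 bytes
Full segments = floor(RWND / MSS)
Full segments = floor(32768 / 1460)
Full segments = floor(22.4438) = 22

22


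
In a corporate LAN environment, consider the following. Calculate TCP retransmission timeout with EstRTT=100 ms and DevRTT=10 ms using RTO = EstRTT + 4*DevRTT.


Given: EstRTT = 100 ms, DevRTT = 10 ms
Timeout = EstRTT + 4 * DevRTT
4 * DevRTT = 4 * 10 = 40
Timeout = 100 + 40 = 140 ms

140


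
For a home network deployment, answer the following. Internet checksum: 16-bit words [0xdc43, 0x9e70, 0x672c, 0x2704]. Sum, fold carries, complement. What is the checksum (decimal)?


Given words: [0xdc43, 0x9e70, 0x672c, 0x2704]
Step 1: Sum all words
Raw sum = 56387 + 40560 + 26412 + 9988 = 133347
Step 2: Fold carry: (2275 + 2) = 2277
One's complement = ~2277 & 0xFFFF = 63258

63258


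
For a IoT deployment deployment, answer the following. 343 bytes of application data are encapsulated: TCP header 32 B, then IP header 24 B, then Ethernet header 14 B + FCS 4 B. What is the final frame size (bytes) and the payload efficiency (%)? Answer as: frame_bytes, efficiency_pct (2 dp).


TCP segment = 343 + 32 = 375 B
IP packet = 375 + 24 = 399 B
Ethernet frame = 399 + 14 + 4 = 417 B
Efficiency = app / frame = 343 / 417 = 0.822542 = 82.2542% -> 82.25% (2 dp)

417, 82.25


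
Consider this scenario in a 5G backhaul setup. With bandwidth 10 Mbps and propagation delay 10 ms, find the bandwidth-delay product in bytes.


Given: bandwidth = 10 Mbps, delay = 10 ms
BDP in bits = 10 * 10^6 * 10 / 1000
BDP in bits = 100000
BDP in bytes = 100000 / 8 = 12500

12500


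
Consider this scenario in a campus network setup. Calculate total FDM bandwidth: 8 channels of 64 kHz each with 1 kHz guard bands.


Given: 8 channels, 64 kHz each, guard = 1 kHz
Channel bandwidth = 8 * 64 = 512 kHz
Guard bands = 7 gaps * 1 kHz = 7 kHz
Total = 512 + 7 = 519 kHz

519


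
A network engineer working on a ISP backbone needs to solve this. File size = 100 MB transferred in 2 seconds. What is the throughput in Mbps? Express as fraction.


Given: file = 100 MB, time = 2 s
File in Mb = 100 * 8 = 800 Mb
Throughput = 800 / 2 Mbps
Throughput = 400 Mbps

400


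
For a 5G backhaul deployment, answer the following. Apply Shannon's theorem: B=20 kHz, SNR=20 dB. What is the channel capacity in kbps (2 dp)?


Given: B = 20 kHz, SNR = 20 dB
SNR linear = 10^(20/10) = 100
1 + SNR = 101
log2(101) = 6.6582114828
C = 20 * 1000 * 6.6582114828 = 133164.2297 bps
C = 133.164230 kbps -> 133.16 kbps (2 dp)

133.16


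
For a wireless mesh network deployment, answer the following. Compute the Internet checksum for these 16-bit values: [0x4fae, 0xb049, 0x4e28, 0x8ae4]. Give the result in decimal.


Given words: [0x4fae, 0xb049, 0x4e28, 0x8ae4]
Step 1: Sum all words
Raw sum = 20398 + 45129 + 20008 + 35556 = 121091
Step 2: Fold carry: (55555 + 1) = 55556
One's complement = ~55556 & 0xFFFF = 9979

9979


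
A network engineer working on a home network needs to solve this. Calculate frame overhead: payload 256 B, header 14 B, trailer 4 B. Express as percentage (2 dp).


Given: payload = 256 B, header = 14 B, trailer = 4 B
Overhead bytes = header + trailer = 14 + 4 = 18
Total frame = payload + overhead = 256 + 18 = 274
Overhead % = 18 / 274 * 100 = 6.5693% -> 6.57% (2 dp)

6.57


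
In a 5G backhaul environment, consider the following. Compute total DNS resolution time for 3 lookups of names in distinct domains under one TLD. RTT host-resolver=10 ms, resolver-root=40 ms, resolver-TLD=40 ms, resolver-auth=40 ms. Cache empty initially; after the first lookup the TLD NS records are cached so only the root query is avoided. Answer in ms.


Lookup 1 (cold cache): local + root + TLD + auth = 10 + 40 + 40 + 40 = 130 ms
Lookups 2..3 (TLD NS cached -> skip root; new domain -> still ask TLD and auth): local + TLD + auth = 10 + 40 + 40 = 90 ms each
Remaining 2 lookups: 2 * 90 = 180 ms
Total = 130 + 180 = 310 ms

310


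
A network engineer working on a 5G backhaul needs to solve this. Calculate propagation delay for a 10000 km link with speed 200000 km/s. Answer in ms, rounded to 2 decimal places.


Given: distance = 10000 km, speed = 200000 km/s
Delay = distance / speed = 10000 / 200000 seconds
Delay in ms = 10000 * 1000 / 200000
Delay = 50.0000 ms
Rounded to 2 dp = 50.00 ms

50.00


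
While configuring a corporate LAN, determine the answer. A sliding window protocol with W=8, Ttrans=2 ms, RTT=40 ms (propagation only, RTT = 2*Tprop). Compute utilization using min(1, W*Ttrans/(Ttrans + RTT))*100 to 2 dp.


Given: W = 8, Ttrans = 2 ms, RTT = 40 ms (= 2 * Tprop, Tprop = 20 ms)
Cycle time = Ttrans + RTT = 2 + 40 = 42 ms (first packet sent until its ACK returns)
W * Ttrans = 8 * 2 = 16 ms of sending per cycle
W * Ttrans / (Ttrans + RTT) = 16 / 42 = 0.380952
U = min(1, 0.380952) = 0.380952
U% = 38.10%

38.10


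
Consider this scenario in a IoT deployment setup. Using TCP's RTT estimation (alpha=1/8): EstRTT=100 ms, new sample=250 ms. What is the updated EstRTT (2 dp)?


Given: EstRTT = 100 ms, SampleRTT = 250 ms, alpha = 1/8
New EstRTT = (1 - alpha) * EstRTT + alpha * SampleRTT
(7/8) * 100 = 87.5
(1/8) * 250 = 31.25
New EstRTT = 87.5 + 31.25 = 118.75 ms -> 118.75 ms (2 dp)

118.75


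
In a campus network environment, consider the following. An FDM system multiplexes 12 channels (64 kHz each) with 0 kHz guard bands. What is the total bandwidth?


Given: 12 channels, 64 kHz each, guard = 0 kHz
Channel bandwidth = 12 * 64 = 768 kHz
Guard bands = 11 gaps * 0 kHz = 0 kHz
Total = 768 + 0 = 768 kHz

768


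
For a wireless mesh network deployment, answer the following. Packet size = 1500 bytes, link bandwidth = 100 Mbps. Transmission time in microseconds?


Given: packet = 1500 bytes, bandwidth = 100 Mbps
Packet in bits = 1500 * 8 = 12000 bits
Bandwidth = 100 * 10^6 = 100000000 bps
Time = 12000 / 100000000 seconds
Time in us = 12000 * 10^6 / 100000000 = 120

120


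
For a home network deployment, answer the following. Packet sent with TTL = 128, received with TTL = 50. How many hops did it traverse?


Given: initial TTL = 128, received TTL = 50
Hops = initial TTL - received TTL
Hops = 128 - 50 = 78

78


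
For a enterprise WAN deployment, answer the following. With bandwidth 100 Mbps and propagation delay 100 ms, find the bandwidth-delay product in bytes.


Given: bandwidth = 100 Mbps, delay = 100 ms
BDP in bits = 100 * 10^6 * 100 / 1000
BDP in bits = 10000000
BDP in bytes = 10000000 / 8 = 1250000

1250000


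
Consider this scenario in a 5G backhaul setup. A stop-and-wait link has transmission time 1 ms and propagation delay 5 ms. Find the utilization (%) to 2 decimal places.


Given: Ttrans = 1 ms, Tprop = 5 ms
RTT = 2 * Tprop = 2 * 5 = 10 ms
U = Ttrans / (Ttrans + RTT)
U = 1 / (1 + 10)
U = 1 / 11 = 0.090909
U% = 9.09%

9.09


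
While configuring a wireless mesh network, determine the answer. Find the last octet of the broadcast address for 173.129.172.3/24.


Given: IP = 173.129.172.3, prefix = /24
Host bits = 32 - 24 = 8
Network last octet = 3 AND mask = 0
Host part size = 2^8 - 1 = 255
Broadcast last octet = 0 OR 255 = 255

255


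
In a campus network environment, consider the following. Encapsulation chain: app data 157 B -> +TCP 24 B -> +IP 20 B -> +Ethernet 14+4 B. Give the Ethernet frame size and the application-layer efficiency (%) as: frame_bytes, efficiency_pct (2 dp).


TCP segment = 157 + 24 = 181 B
IP packet = 181 + 20 = 201 B
Ethernet frame = 201 + 14 + 4 = 219 B
Efficiency = app / frame = 157 / 219 = 0.716895 = 71.6895% -> 71.69% (2 dp)

219, 71.69


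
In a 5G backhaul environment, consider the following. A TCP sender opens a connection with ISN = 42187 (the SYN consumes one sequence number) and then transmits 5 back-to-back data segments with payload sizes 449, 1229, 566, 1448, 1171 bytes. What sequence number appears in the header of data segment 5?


The SYN occupies sequence number ISN = 42187, so the first data byte is ISN + 1 = 42188.
SEQ of data segment i = (ISN + 1) + sum of payload sizes of segments 1..i-1.
Segment 1: SEQ = 42188, payload = 449 bytes
Segment 2: SEQ = 42637, payload = 1229 bytes
Segment 3: SEQ = 43866, payload = 566 bytes
Segment 4: SEQ = 44432, payload = 1448 bytes
Segment 5: SEQ = 45880, payload = 1171 bytes
SEQ of segment 5 = 42188 + 449 + 1229 + 566 + 1448 = 45880

45880


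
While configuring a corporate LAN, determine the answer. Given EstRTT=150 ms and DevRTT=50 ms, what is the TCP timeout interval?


Given: EstRTT = 150 ms, DevRTT = 50 ms
Timeout = EstRTT + 4 * DevRTT
4 * DevRTT = 4 * 50 = 200
Timeout = 150 + 200 = 350 ms

350


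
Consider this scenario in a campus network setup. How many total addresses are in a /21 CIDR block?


Given: CIDR prefix /21
Host bits = 32 - 21 = 11
Total addresses = 2^11 = 2048

2048


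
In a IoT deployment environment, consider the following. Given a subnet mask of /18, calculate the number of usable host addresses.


Given: subnet mask /18
Host bits = 32 - 18 = 14
Total addresses = 2^14 = 16384
Usable hosts = 16384 - 2 (network + broadcast) = 16382

16382


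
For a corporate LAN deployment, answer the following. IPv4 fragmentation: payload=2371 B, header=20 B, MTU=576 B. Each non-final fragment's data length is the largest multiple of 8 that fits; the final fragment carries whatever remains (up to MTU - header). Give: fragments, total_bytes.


Max data per non-final fragment = floor((MTU - header)/8)*8 = floor((576 - 20)/8)*8 = floor(556/8)*8 = 552 B
Final fragment needs no 8-byte alignment: it can carry up to MTU - header = 556 B
Non-final fragments needed = ceil((payload - 556) / 552) = ceil(1815/552) = ceil(3.2880) = 4
Number of fragments = 4 + 1 = 5
Fragment sizes (data): 4 * 552 B + 163 B (last, 163 <= 556 OK)
Total bytes sent = payload + n_frags * header = 2371 + 5*20 = 2371 + 100 = 2471 B

5, 2471


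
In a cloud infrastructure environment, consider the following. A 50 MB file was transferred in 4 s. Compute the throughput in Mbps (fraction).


Given: file = 50 MB, time = 4 s
File in Mb = 50 * 8 = 400 Mb
Throughput = 400 / 4 Mbps
Throughput = 100 Mbps

100


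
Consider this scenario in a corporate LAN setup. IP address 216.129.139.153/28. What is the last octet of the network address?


Given: IP = 216.129.139.153, prefix = /28
Subnet mask = 255.255.255.240
Last octet of IP: 153
Last octet of mask: 240
Network last octet = 153 AND 240 = 144

144


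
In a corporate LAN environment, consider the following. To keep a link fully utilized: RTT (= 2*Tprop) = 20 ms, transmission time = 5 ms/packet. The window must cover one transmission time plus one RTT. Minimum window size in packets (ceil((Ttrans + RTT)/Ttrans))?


Given: Ttrans = 5 ms, RTT = 20 ms (= 2 * Tprop, Tprop = 10 ms)
Time until first ACK returns = Ttrans + RTT = 5 + 20 = 25 ms
Need W * Ttrans >= Ttrans + RTT  ->  W >= (Ttrans + RTT) / Ttrans
(Ttrans + RTT) / Ttrans = 25 / 5 = 5
W_min = ceil(5) = 5

5


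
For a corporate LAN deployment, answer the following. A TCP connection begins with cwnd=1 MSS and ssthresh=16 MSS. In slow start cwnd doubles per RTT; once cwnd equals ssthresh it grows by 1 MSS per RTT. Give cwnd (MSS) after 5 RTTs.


RTT 0: cwnd = 1 MSS (initial)
RTT 1: cwnd = 2 MSS (slow start, doubled)
RTT 2: cwnd = 4 MSS (slow start, doubled)
RTT 3: cwnd = 8 MSS (slow start, doubled)
RTT 4: cwnd = 16 MSS (slow start, doubled)
RTT 5: cwnd = 17 MSS (congestion avoidance, +1)

17


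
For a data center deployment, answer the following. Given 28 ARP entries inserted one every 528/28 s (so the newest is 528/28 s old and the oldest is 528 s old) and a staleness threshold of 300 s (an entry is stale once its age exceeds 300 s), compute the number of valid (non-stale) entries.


Ages are k * 528/28 s for k = 1..28 (spacing = 18.8571 s).
Entry k is valid iff k * 528/28 <= 300 iff k <= 28 * 300 / 528 = 15.9091
n_valid = floor(15.9091) = 15
(n_stale = 28 - 15 = 13)

15


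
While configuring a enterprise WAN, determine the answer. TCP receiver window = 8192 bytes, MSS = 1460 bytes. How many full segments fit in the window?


Given: RWND = 8192 bytes, MSS = 1460 bytes
Full segments = floor(RWND / MSS)
Full segments = floor(8192 / 1460)
Full segments = floor(5.611) = 5

5


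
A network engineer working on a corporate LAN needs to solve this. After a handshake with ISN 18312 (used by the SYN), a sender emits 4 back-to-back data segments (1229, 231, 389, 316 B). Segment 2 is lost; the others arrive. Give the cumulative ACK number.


SYN uses sequence number 18312; first data byte = ISN + 1 = 18313.
Segment 1: SEQ = 18313, len = 1229 B, covers [18313, 19541]
Segment 2: SEQ = 19542, len = 231 B, covers [19542, 19772] [LOST]
Segment 3: SEQ = 19773, len = 389 B, covers [19773, 20161]
Segment 4: SEQ = 20162, len = 316 B, covers [20162, 20477]
In-order data received: bytes [18313, 19541] (segments 1..1).
Segment 2 missing -> gap begins at byte 19542; later segments buffered out of order.
Cumulative ACK = next expected in-order byte = 18313 + 1229 = 19542

19542


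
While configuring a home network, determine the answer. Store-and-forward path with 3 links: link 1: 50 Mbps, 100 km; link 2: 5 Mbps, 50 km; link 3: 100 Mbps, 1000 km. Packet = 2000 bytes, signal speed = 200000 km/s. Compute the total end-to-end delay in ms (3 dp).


Packet = 2000 bytes = 16000 bits. Store-and-forward: sum (t_trans + t_prop) per link.
Link 1: t_trans = 16000/(50*10^6) s = 0.3200 ms; t_prop = 100/200000 s = 0.5000 ms; subtotal = 0.8200 ms
Link 2: t_trans = 16000/(5*10^6) s = 3.2000 ms; t_prop = 50/200000 s = 0.2500 ms; subtotal = 3.4500 ms
Link 3: t_trans = 16000/(100*10^6) s = 0.1600 ms; t_prop = 1000/200000 s = 5.0000 ms; subtotal = 5.1600 ms
End-to-end = 0.8200 + 3.4500 + 5.1600 = 9.4300 ms -> 9.430 ms (3 dp)

9.430


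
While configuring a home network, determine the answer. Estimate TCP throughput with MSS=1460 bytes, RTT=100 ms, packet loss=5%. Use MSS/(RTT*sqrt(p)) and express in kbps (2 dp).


Given: MSS = 1460 bytes, RTT = 100 ms, loss = 5%
RTT in seconds = 100 / 1000 = 0.1
Loss rate = 5% = 0.05
sqrt(loss) = sqrt(0.05) = 0.223606797750
Throughput (bytes/s) = 1460 / (0.1 * 0.223606797750) = 65293.1849
Throughput (kbps) = 65293.1849 * 8 / 1000 = 522.345480 -> 522.35 kbps (2 dp)

522.35


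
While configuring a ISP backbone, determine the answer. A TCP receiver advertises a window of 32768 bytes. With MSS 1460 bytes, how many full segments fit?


Given: RWND = 32768 bytes, MSS = 1460 bytes
Full segments = floor(RWND / MSS)
Full segments = floor(32768 / 1460)
Full segments = floor(22.4438) = 22

22


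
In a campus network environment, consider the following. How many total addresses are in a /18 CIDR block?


Given: CIDR prefix /18
Host bits = 32 - 18 = 14
Total addresses = 2^14 = 16384

16384


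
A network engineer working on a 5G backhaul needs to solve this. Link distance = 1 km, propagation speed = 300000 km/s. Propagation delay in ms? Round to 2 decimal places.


Given: distance = 1 km, speed = 300000 km/s
Delay = distance / speed = 1 / 300000 seconds
Delay in ms = 1 * 1000 / 300000
Delay = 0.0033 ms
Rounded to 2 dp = 0.00 ms

0.00


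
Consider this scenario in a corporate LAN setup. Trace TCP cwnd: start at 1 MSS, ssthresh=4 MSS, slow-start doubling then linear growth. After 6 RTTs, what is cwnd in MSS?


RTT 0: cwnd = 1 MSS (initial)
RTT 1: cwnd = 2 MSS (slow start, doubled)
RTT 2: cwnd = 4 MSS (slow start, doubled)
RTT 3: cwnd = 5 MSS (congestion avoidance, +1)
RTT 4: cwnd = 6 MSS (congestion avoidance, +1)
RTT 5: cwnd = 7 MSS (congestion avoidance, +1)
RTT 6: cwnd = 8 MSS (congestion avoidance, +1)

8


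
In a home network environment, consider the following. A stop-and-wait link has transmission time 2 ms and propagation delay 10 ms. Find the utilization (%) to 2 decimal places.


Given: Ttrans = 2 ms, Tprop = 10 ms
RTT = 2 * Tprop = 2 * 10 = 20 ms
U = Ttrans / (Ttrans + RTT)
U = 2 / (2 + 20)
U = 2 / 22 = 0.090909
U% = 9.09%

9.09
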